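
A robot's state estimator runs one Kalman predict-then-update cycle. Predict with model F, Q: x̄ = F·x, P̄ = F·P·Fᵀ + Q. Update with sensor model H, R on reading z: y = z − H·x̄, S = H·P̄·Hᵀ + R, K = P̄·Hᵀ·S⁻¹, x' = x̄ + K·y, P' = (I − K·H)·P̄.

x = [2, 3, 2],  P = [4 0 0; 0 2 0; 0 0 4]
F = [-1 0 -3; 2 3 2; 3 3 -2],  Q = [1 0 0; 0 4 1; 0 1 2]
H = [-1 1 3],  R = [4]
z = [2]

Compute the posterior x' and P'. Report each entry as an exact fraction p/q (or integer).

x̄ = F·x = [-8, 17, 11]
P̄ = F·P·Fᵀ + Q = [41 -32 12; -32 54 27; 12 27 72]
y = z − H·x̄ = [-56]
S = H·P̄·Hᵀ + R = [901]
K = P̄·Hᵀ·S⁻¹ = [-37/901; 167/901; 231/901]
x' = x̄ + K·y = [-5136/901, 5965/901, -3025/901]
P' = (I − K·H)·P̄ = [35572/901 -22653/901 19359/901; -22653/901 20765/901 -14250/901; 19359/901 -14250/901 11511/901]

x' = [-5136/901, 5965/901, -3025/901]
P' = [35572/901 -22653/901 19359/901; -22653/901 20765/901 -14250/901; 19359/901 -14250/901 11511/901]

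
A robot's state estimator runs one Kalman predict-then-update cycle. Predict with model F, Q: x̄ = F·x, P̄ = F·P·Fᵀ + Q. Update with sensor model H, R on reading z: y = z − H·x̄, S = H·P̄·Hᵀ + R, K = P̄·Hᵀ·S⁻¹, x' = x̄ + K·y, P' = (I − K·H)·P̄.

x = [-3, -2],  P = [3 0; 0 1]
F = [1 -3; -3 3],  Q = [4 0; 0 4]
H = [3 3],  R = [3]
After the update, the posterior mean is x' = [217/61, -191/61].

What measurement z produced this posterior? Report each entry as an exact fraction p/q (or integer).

x̄ = F·x = [3, 3]
P̄ = F·P·Fᵀ + Q = [16 -18; -18 40]
S = H·P̄·Hᵀ + R = [183]
K = P̄·Hᵀ·S⁻¹ = [-2/61; 22/61]
x' − x̄ = [34/61, -374/61] = K·y
y = (KᵀK)⁻¹·Kᵀ·(x' − x̄) = [-17]
z = y + H·x̄ = [-17] + [18] = [1]

z = [1]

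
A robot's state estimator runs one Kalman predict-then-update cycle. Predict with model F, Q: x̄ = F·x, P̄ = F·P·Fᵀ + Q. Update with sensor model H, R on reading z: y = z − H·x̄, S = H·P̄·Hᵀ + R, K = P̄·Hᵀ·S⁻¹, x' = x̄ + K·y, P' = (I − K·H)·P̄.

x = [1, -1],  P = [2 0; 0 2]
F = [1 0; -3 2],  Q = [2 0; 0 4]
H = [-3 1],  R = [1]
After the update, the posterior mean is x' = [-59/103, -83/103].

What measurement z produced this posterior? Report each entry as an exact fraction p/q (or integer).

x̄ = F·x = [1, -5]
P̄ = F·P·Fᵀ + Q = [4 -6; -6 30]
S = H·P̄·Hᵀ + R = [103]
K = P̄·Hᵀ·S⁻¹ = [-18/103; 48/103]
x' − x̄ = [-162/103, 432/103] = K·y
y = (KᵀK)⁻¹·Kᵀ·(x' − x̄) = [9]
z = y + H·x̄ = [9] + [-8] = [1]

z = [1]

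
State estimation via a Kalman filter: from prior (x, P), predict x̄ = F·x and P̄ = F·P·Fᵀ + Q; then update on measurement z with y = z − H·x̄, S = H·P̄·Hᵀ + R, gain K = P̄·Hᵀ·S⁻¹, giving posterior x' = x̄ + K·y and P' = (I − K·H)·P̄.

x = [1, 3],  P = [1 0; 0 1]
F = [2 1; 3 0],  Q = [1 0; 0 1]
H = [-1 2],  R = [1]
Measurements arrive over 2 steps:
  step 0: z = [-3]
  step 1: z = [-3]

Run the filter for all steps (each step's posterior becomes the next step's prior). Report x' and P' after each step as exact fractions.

step 0: x̄ = F·x = [5, 3]
step 0: P̄ = F·P·Fᵀ + Q = [6 6; 6 10]
step 0: y = z − H·x̄ = [-4]
step 0: S = H·P̄·Hᵀ + R = [23]
step 0: K = P̄·Hᵀ·S⁻¹ = [6/23; 14/23]
step 0: x' = x̄ + K·y = [91/23, 13/23]
step 0: P' = (I − K·H)·P̄ = [102/23 54/23; 54/23 34/23]
step 1: x̄ = F·x = [195/23, 273/23]
step 1: P̄ = F·P·Fᵀ + Q = [681/23 774/23; 774/23 941/23]
step 1: y = z − H·x̄ = [-420/23]
step 1: S = H·P̄·Hᵀ + R = [1372/23]
step 1: K = P̄·Hᵀ·S⁻¹ = [867/1372; 277/343]
step 1: x' = x̄ + K·y = [-150/49, -141/49]
step 1: P' = (I − K·H)·P̄ = [7941/1372 1101/343; 1101/343 689/343]

step 0: x' = [91/23, 13/23], P' = [102/23 54/23; 54/23 34/23]
step 1: x' = [-150/49, -141/49], P' = [7941/1372 1101/343; 1101/343 689/343]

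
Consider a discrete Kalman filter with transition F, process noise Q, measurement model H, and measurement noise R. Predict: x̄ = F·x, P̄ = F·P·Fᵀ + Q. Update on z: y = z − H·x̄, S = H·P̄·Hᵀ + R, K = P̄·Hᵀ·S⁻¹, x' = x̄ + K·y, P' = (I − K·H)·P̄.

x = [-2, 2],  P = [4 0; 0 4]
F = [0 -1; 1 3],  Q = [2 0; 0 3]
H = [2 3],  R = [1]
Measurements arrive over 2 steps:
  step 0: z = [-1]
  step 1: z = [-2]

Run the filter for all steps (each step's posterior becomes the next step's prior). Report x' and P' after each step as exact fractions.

step 0: x̄ = F·x = [-2, 4]
step 0: P̄ = F·P·Fᵀ + Q = [6 -12; -12 43]
step 0: y = z − H·x̄ = [-9]
step 0: S = H·P̄·Hᵀ + R = [268]
step 0: K = P̄·Hᵀ·S⁻¹ = [-6/67; 105/268]
step 0: x' = x̄ + K·y = [-80/67, 127/268]
step 0: P' = (I − K·H)·P̄ = [258/67 -174/67; -174/67 499/268]
step 1: x̄ = F·x = [-127/268, 61/268]
step 1: P̄ = F·P·Fᵀ + Q = [1035/268 -801/268; -801/268 2151/268]
step 1: y = z − H·x̄ = [-465/268]
step 1: S = H·P̄·Hᵀ + R = [14155/268]
step 1: K = P̄·Hᵀ·S⁻¹ = [-333/14155; 4851/14155]
step 1: x' = x̄ + K·y = [-1226/2831, -1039/2831]
step 1: P' = (I − K·H)·P̄ = [54252/14155 -36279/14155; -36279/14155 25803/14155]

step 0: x' = [-80/67, 127/268], P' = [258/67 -174/67; -174/67 499/268]
step 1: x' = [-1226/2831, -1039/2831], P' = [54252/14155 -36279/14155; -36279/14155 25803/14155]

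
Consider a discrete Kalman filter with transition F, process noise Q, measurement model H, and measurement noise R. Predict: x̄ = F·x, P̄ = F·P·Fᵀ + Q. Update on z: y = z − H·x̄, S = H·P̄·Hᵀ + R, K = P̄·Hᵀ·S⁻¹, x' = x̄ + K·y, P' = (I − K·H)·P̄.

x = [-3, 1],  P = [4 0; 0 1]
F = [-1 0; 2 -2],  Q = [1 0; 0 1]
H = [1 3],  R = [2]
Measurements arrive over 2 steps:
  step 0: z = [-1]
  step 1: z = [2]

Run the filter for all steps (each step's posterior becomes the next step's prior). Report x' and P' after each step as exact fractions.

step 0: x' = [16/37, -21/37], P' = [379/148 -139/148; -139/148 83/148]
step 1: x' = [-556/22579, 15590/22579], P' = [35389/22579 -13517/22579; -13517/22579 10031/22579]

step 0: x̄ = F·x = [3, -8]
step 0: P̄ = F·P·Fᵀ + Q = [5 -8; -8 21]
step 0: y = z − H·x̄ = [20]
step 0: S = H·P̄·Hᵀ + R = [148]
step 0: K = P̄·Hᵀ·S⁻¹ = [-19/148; 55/148]
step 0: x' = x̄ + K·y = [16/37, -21/37]
step 0: P' = (I − K·H)·P̄ = [379/148 -139/148; -139/148 83/148]
step 1: x̄ = F·x = [-16/37, 2]
step 1: P̄ = F·P·Fᵀ + Q = [527/148 -7; -7 21]
step 1: y = z − H·x̄ = [-132/37]
step 1: S = H·P̄·Hᵀ + R = [22579/148]
step 1: K = P̄·Hᵀ·S⁻¹ = [-2581/22579; 8288/22579]
step 1: x' = x̄ + K·y = [-556/22579, 15590/22579]
step 1: P' = (I − K·H)·P̄ = [35389/22579 -13517/22579; -13517/22579 10031/22579]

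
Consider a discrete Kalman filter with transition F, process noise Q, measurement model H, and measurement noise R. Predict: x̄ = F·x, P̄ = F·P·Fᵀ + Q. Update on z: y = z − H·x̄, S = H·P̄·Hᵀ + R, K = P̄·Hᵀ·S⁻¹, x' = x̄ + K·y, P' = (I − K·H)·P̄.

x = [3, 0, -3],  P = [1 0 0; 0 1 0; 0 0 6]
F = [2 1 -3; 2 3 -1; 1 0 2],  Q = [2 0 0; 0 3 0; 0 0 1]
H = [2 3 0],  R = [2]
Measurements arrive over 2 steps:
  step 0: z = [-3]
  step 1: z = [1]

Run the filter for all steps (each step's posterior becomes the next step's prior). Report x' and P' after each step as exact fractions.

step 0: x' = [-55/62, -11/31, 152/31], P' = [6575/744 -1063/186 -2995/372; -1063/186 364/93 491/93; -2995/372 491/93 2435/186]
step 1: x' = [167722/49639, -96465/49639, 230147/99278], P' = [295180/49639 -185232/49639 -33941/99278; -185232/49639 126802/49639 7541/49639; -33941/99278 7541/49639 10945487/1191336]

step 0: x̄ = F·x = [15, 9, -3]
step 0: P̄ = F·P·Fᵀ + Q = [61 25 -34; 25 22 -10; -34 -10 26]
step 0: y = z − H·x̄ = [-60]
step 0: S = H·P̄·Hᵀ + R = [744]
step 0: K = P̄·Hᵀ·S⁻¹ = [197/744; 29/186; -49/372]
step 0: x' = x̄ + K·y = [-55/62, -11/31, 152/31]
step 0: P' = (I − K·H)·P̄ = [6575/744 -1063/186 -2995/372; -1063/186 364/93 491/93; -2995/372 491/93 2435/186]
step 1: x̄ = F·x = [-522/31, -240/31, 553/62]
step 1: P̄ = F·P·Fᵀ + Q = [6236/31 1620/31 -3973/62; 1620/31 577/31 -562/31; -3973/62 -562/31 22319/744]
step 1: y = z − H·x̄ = [1795/31]
step 1: S = H·P̄·Hᵀ + R = [49639/31]
step 1: K = P̄·Hᵀ·S⁻¹ = [17332/49639; 4971/49639; -5659/49639]
step 1: x' = x̄ + K·y = [167722/49639, -96465/49639, 230147/99278]
step 1: P' = (I − K·H)·P̄ = [295180/49639 -185232/49639 -33941/99278; -185232/49639 126802/49639 7541/49639; -33941/99278 7541/49639 10945487/1191336]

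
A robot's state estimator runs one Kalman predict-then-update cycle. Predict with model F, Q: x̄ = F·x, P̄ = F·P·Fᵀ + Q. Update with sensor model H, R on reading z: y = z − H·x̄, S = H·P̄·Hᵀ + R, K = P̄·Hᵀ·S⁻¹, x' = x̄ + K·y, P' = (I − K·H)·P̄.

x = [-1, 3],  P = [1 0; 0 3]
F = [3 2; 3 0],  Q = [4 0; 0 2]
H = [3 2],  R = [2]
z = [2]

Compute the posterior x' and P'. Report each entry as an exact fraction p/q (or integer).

x̄ = F·x = [3, -3]
P̄ = F·P·Fᵀ + Q = [25 9; 9 11]
y = z − H·x̄ = [-1]
S = H·P̄·Hᵀ + R = [379]
K = P̄·Hᵀ·S⁻¹ = [93/379; 49/379]
x' = x̄ + K·y = [1044/379, -1186/379]
P' = (I − K·H)·P̄ = [826/379 -1146/379; -1146/379 1768/379]

x' = [1044/379, -1186/379]
P' = [826/379 -1146/379; -1146/379 1768/379]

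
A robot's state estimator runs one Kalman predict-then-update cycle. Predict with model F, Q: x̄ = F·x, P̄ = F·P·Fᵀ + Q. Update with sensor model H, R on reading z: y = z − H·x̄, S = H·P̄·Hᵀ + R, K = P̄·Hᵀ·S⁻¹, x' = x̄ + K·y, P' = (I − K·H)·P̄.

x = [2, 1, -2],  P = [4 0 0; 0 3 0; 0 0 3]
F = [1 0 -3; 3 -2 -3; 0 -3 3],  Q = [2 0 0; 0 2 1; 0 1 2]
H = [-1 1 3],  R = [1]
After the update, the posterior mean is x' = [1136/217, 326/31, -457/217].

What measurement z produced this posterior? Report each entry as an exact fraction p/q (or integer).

x̄ = F·x = [8, 10, -9]
P̄ = F·P·Fᵀ + Q = [33 39 -27; 39 77 -8; -27 -8 56]
S = H·P̄·Hᵀ + R = [651]
K = P̄·Hᵀ·S⁻¹ = [-25/217; 2/93; 187/651]
x' − x̄ = [-600/217, 16/31, 1496/217] = K·y
y = (KᵀK)⁻¹·Kᵀ·(x' − x̄) = [24]
z = y + H·x̄ = [24] + [-25] = [-1]

z = [-1]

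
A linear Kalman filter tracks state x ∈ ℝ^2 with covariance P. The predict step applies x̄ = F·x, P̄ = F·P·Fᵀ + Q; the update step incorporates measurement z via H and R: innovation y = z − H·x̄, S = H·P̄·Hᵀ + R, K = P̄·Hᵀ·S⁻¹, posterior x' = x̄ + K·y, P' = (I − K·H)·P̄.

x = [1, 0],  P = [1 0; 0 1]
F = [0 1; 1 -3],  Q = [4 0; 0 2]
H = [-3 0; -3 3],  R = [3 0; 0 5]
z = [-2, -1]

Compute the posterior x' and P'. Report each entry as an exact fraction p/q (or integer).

x' = [133/208, 67/208]
P' = [121/416 111/416; 111/416 321/416]

x̄ = F·x = [0, 1]
P̄ = F·P·Fᵀ + Q = [5 -3; -3 12]
y = z − H·x̄ = [-2, -4]
S = H·P̄·Hᵀ + R = [48 72; 72 212]
K = P̄·Hᵀ·S⁻¹ = [-121/416 -3/208; -111/416 63/208]
x' = x̄ + K·y = [133/208, 67/208]
P' = (I − K·H)·P̄ = [121/416 111/416; 111/416 321/416]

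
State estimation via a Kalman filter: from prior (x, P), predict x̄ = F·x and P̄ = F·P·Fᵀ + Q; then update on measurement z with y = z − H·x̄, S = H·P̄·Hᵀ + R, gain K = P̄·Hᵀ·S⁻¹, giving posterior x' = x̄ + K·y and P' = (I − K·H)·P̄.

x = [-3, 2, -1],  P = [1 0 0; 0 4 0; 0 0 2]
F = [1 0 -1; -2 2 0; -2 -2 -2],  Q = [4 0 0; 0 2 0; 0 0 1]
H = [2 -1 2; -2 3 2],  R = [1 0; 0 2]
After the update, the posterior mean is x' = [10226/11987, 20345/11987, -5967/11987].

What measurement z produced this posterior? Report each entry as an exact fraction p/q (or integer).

x̄ = F·x = [-2, 10, 4]
P̄ = F·P·Fᵀ + Q = [7 -2 2; -2 22 -12; 2 -12 29]
S = H·P̄·Hᵀ + R = [239 -42; -42 208]
K = P̄·Hᵀ·S⁻¹ = [872/11987 -746/11987; -2117/11987 4447/23974; 4037/11987 3705/23974]
x' − x̄ = [34200/11987, -99525/11987, -53915/11987] = K·y
y = (KᵀK)⁻¹·Kᵀ·(x' − x̄) = [5, -40]
z = y + H·x̄ = [5, -40] + [-6, 42] = [-1, 2]

z = [-1, 2]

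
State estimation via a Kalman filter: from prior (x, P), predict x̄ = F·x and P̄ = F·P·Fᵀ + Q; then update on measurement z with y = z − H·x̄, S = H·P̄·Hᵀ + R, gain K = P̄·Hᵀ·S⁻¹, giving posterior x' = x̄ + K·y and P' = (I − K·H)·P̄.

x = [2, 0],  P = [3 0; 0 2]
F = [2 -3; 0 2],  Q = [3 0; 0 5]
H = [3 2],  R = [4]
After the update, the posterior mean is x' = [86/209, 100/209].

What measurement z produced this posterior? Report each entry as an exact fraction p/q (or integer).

z = [2]

x̄ = F·x = [4, 0]
P̄ = F·P·Fᵀ + Q = [33 -12; -12 13]
S = H·P̄·Hᵀ + R = [209]
K = P̄·Hᵀ·S⁻¹ = [75/209; -10/209]
x' − x̄ = [-750/209, 100/209] = K·y
y = (KᵀK)⁻¹·Kᵀ·(x' − x̄) = [-10]
z = y + H·x̄ = [-10] + [12] = [2]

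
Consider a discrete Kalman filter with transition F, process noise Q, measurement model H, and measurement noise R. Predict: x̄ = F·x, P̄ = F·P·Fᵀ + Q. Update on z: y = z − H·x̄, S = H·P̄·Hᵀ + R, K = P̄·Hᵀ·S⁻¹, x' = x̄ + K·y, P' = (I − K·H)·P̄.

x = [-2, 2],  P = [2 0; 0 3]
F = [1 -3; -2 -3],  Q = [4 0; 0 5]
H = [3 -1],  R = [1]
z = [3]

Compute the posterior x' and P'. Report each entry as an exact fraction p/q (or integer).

x̄ = F·x = [-8, -2]
P̄ = F·P·Fᵀ + Q = [33 23; 23 40]
y = z − H·x̄ = [25]
S = H·P̄·Hᵀ + R = [200]
K = P̄·Hᵀ·S⁻¹ = [19/50; 29/200]
x' = x̄ + K·y = [3/2, 13/8]
P' = (I − K·H)·P̄ = [103/25 599/50; 599/50 7159/200]

x' = [3/2, 13/8]
P' = [103/25 599/50; 599/50 7159/200]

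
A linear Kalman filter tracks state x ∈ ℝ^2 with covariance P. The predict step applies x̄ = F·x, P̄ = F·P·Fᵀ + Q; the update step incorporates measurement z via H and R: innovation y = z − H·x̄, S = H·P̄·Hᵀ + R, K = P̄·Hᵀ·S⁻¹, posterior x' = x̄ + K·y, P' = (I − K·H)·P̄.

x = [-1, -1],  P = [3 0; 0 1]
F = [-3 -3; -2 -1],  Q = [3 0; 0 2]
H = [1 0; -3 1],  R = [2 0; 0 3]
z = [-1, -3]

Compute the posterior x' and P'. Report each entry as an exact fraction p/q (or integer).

x̄ = F·x = [6, 3]
P̄ = F·P·Fᵀ + Q = [39 21; 21 15]
y = z − H·x̄ = [-7, 12]
S = H·P̄·Hᵀ + R = [41 -96; -96 243]
K = P̄·Hᵀ·S⁻¹ = [29/83 -64/249; 55/83 16/249]
x' = x̄ + K·y = [39/83, -72/83]
P' = (I − K·H)·P̄ = [58/83 110/83; 110/83 346/83]

x' = [39/83, -72/83]
P' = [58/83 110/83; 110/83 346/83]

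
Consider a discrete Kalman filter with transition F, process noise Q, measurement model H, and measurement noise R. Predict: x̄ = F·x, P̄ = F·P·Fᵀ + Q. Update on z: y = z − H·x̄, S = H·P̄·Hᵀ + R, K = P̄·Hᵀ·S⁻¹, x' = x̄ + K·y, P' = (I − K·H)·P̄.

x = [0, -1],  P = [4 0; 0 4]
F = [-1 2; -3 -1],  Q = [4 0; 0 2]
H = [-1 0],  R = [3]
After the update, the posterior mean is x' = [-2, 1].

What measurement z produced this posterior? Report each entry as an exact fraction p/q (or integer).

x̄ = F·x = [-2, 1]
P̄ = F·P·Fᵀ + Q = [24 4; 4 42]
S = H·P̄·Hᵀ + R = [27]
K = P̄·Hᵀ·S⁻¹ = [-8/9; -4/27]
x' − x̄ = [0, 0] = K·y
y = (KᵀK)⁻¹·Kᵀ·(x' − x̄) = [0]
z = y + H·x̄ = [0] + [2] = [2]

z = [2]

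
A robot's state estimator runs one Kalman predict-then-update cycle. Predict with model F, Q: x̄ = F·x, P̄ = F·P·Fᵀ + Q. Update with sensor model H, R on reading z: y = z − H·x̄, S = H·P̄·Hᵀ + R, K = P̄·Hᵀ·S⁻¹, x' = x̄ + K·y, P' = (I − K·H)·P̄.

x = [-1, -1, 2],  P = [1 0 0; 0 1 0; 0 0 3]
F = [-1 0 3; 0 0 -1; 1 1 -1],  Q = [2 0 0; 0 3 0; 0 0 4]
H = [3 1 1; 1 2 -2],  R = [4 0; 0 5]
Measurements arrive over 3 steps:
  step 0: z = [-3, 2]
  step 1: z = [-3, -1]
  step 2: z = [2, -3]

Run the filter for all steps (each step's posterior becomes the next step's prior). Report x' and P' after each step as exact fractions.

step 0: x' = [-1975/8534, -3217/8534, -6808/4267], P' = [15225/8534 -19599/8534 -6932/4267; -19599/8534 32943/8534 10653/4267; -6932/4267 10653/4267 10567/4267]
step 1: x' = [-44179125/28000883, 26515841/28000883, 18398665/28000883], P' = [131531774/84002649 -164515270/84002649 -112821328/84002649; -164515270/84002649 280947698/84002649 174388448/84002649; -112821328/84002649 174388448/84002649 178257464/84002649]
step 2: x' = [506369999576/714864832947, -591308575453/714864832947, 51820361547/79429425883], P' = [1109352792856/714864832947 -1386841980296/714864832947 -105689648512/79429425883; -1386841980296/714864832947 2373406731316/714864832947 163572804032/79429425883; -105689648512/79429425883 163572804032/79429425883 167645008736/79429425883]

step 0: x̄ = F·x = [7, -2, -4]
step 0: P̄ = F·P·Fᵀ + Q = [30 -9 -10; -9 6 3; -10 3 9]
step 0: y = z − H·x̄ = [-18, -9]
step 0: S = H·P̄·Hᵀ + R = [181 71; 71 75]
step 0: K = P̄·Hᵀ·S⁻¹ = [3053/8534 751/8534; -1137/8534 735/8534; 106/4267 -1352/4267]
step 0: x' = x̄ + K·y = [-1975/8534, -3217/8534, -6808/4267]
step 0: P' = (I − K·H)·P̄ = [15225/8534 -19599/8534 -6932/4267; -19599/8534 32943/8534 10653/4267; -6932/4267 10653/4267 10567/4267]
step 1: x̄ = F·x = [-38873/8534, 6808/4267, 4212/4267]
step 1: P̄ = F·P·Fᵀ + Q = [305683/8534 -38633/4267 -25283/4267; -38633/4267 23368/4267 6846/4267; -25283/4267 6846/4267 24678/4267]
step 1: y = z − H·x̄ = [68977/8534, 19955/8534]
step 1: S = H·P̄·Hᵀ + R = [2141767/8534 623777/8534; 623777/8534 516385/8534]
step 1: K = P̄·Hᵀ·S⁻¹ = [29314681/84002649 5628778/84002649; -9552416/84002649 9720646/84002649; 3545482/84002649 -24111872/84002649]
step 1: x' = x̄ + K·y = [-44179125/28000883, 26515841/28000883, 18398665/28000883]
step 1: P' = (I − K·H)·P̄ = [131531774/84002649 -164515270/84002649 -112821328/84002649; -164515270/84002649 280947698/84002649 174388448/84002649; -112821328/84002649 174388448/84002649 178257464/84002649]
step 2: x̄ = F·x = [99375120/28000883, -18398665/28000883, -36061949/28000883]
step 2: P̄ = F·P·Fᵀ + Q = [2580782216/84002649 -647593720/84002649 -429908864/84002649; -647593720/84002649 430265411/84002649 116690344/84002649; -429908864/84002649 116690344/84002649 474582752/84002649]
step 2: y = z − H·x̄ = [-187662980/28000883, -218704337/28000883]
step 2: S = H·P̄·Hᵀ + R = [6078754629/28000883 1756700082/28000883; 1756700082/28000883 4815925937/84002649]
step 2: K = P̄·Hᵀ·S⁻¹ = [247502390416/714864832947 5290722344/79429425883; -78740993321/714864832947 9236911328/79429425883; 3537216808/79429425883 -22766811584/79429425883]
step 2: x' = x̄ + K·y = [506369999576/714864832947, -591308575453/714864832947, 51820361547/79429425883]
step 2: P' = (I − K·H)·P̄ = [1109352792856/714864832947 -1386841980296/714864832947 -105689648512/79429425883; -1386841980296/714864832947 2373406731316/714864832947 163572804032/79429425883; -105689648512/79429425883 163572804032/79429425883 167645008736/79429425883]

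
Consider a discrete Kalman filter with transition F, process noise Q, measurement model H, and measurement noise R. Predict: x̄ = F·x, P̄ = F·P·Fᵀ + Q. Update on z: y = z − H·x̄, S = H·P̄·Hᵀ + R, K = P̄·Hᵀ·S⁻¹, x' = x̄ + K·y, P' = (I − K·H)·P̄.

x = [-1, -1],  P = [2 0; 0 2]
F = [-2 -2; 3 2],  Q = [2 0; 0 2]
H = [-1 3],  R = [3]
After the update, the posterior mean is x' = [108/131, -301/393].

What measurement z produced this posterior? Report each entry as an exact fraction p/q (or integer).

z = [-3]

x̄ = F·x = [4, -5]
P̄ = F·P·Fᵀ + Q = [18 -20; -20 28]
S = H·P̄·Hᵀ + R = [393]
K = P̄·Hᵀ·S⁻¹ = [-26/131; 104/393]
x' − x̄ = [-416/131, 1664/393] = K·y
y = (KᵀK)⁻¹·Kᵀ·(x' − x̄) = [16]
z = y + H·x̄ = [16] + [-19] = [-3]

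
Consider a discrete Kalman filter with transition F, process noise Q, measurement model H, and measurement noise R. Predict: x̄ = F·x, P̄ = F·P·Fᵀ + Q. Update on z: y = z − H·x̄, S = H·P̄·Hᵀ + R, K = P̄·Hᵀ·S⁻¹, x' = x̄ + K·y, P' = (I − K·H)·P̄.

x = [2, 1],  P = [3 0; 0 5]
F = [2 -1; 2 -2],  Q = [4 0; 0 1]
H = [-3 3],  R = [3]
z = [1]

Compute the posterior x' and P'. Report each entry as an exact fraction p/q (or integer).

x' = [97/31, 106/31]
P' = [648/31 649/31; 649/31 660/31]

x̄ = F·x = [3, 2]
P̄ = F·P·Fᵀ + Q = [21 22; 22 33]
y = z − H·x̄ = [4]
S = H·P̄·Hᵀ + R = [93]
K = P̄·Hᵀ·S⁻¹ = [1/31; 11/31]
x' = x̄ + K·y = [97/31, 106/31]
P' = (I − K·H)·P̄ = [648/31 649/31; 649/31 660/31]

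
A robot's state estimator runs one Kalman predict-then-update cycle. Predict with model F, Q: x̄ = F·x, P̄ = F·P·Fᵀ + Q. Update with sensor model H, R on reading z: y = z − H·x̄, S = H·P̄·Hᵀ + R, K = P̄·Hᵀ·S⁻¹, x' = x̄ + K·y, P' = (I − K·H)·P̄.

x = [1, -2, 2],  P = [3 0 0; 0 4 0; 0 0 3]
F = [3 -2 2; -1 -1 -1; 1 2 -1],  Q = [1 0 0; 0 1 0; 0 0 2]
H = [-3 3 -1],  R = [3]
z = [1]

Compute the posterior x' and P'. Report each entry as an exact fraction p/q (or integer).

x' = [107/33, 629/363, -653/121]
P' = [40/3 265/33 -167/11; 265/33 2071/363 -875/121; -167/11 -875/121 5781/242]

x̄ = F·x = [11, -1, -5]
P̄ = F·P·Fᵀ + Q = [56 -7 -13; -7 11 -8; -13 -8 24]
y = z − H·x̄ = [32]
S = H·P̄·Hᵀ + R = [726]
K = P̄·Hᵀ·S⁻¹ = [-8/33; 31/363; -3/242]
x' = x̄ + K·y = [107/33, 629/363, -653/121]
P' = (I − K·H)·P̄ = [40/3 265/33 -167/11; 265/33 2071/363 -875/121; -167/11 -875/121 5781/242]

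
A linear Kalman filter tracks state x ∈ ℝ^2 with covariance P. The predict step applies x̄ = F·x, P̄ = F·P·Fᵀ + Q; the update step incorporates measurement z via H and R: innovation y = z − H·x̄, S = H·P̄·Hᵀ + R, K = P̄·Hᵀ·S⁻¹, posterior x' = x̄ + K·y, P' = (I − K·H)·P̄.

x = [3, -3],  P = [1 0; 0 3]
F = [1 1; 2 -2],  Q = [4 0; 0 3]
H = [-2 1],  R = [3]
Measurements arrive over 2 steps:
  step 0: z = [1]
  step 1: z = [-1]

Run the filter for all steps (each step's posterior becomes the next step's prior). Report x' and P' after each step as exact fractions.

step 0: x' = [22/7, 543/70], P' = [16/7 26/7; 26/7 601/70]
step 1: x' = [683/5578, -7365/5578], P' = [9875/5578 6872/2789; 6872/2789 31895/5578]

step 0: x̄ = F·x = [0, 12]
step 0: P̄ = F·P·Fᵀ + Q = [8 -4; -4 19]
step 0: y = z − H·x̄ = [-11]
step 0: S = H·P̄·Hᵀ + R = [70]
step 0: K = P̄·Hᵀ·S⁻¹ = [-2/7; 27/70]
step 0: x' = x̄ + K·y = [22/7, 543/70]
step 0: P' = (I − K·H)·P̄ = [16/7 26/7; 26/7 601/70]
step 1: x̄ = F·x = [109/10, -323/35]
step 1: P̄ = F·P·Fᵀ + Q = [223/10 -63/5; -63/5 587/35]
step 1: y = z − H·x̄ = [1051/35]
step 1: S = H·P̄·Hᵀ + R = [5578/35]
step 1: K = P̄·Hᵀ·S⁻¹ = [-1001/2789; 1469/5578]
step 1: x' = x̄ + K·y = [683/5578, -7365/5578]
step 1: P' = (I − K·H)·P̄ = [9875/5578 6872/2789; 6872/2789 31895/5578]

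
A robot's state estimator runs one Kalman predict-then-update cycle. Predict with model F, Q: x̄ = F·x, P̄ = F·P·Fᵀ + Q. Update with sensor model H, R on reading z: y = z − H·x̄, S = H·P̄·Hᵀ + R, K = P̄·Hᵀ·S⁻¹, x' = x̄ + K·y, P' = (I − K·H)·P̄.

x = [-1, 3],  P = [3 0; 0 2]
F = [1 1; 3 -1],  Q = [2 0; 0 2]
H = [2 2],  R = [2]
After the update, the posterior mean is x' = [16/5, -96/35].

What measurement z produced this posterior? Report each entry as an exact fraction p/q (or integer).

z = [1]

x̄ = F·x = [2, -6]
P̄ = F·P·Fᵀ + Q = [7 7; 7 31]
S = H·P̄·Hᵀ + R = [210]
K = P̄·Hᵀ·S⁻¹ = [2/15; 38/105]
x' − x̄ = [6/5, 114/35] = K·y
y = (KᵀK)⁻¹·Kᵀ·(x' − x̄) = [9]
z = y + H·x̄ = [9] + [-8] = [1]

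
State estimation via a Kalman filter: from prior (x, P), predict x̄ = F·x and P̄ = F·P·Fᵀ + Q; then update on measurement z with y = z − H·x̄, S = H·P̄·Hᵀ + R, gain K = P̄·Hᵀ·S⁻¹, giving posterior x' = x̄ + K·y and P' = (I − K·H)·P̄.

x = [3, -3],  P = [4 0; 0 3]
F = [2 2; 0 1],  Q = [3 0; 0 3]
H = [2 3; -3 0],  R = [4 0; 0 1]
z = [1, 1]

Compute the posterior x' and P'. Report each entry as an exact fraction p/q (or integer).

x' = [-1811/6760, 717/3380]
P' = [737/6760 -219/3380; -219/3380 753/1690]

x̄ = F·x = [0, -3]
P̄ = F·P·Fᵀ + Q = [31 6; 6 6]
y = z − H·x̄ = [10, 1]
S = H·P̄·Hᵀ + R = [254 -240; -240 280]
K = P̄·Hᵀ·S⁻¹ = [1/169 -2211/6760; 51/169 657/3380]
x' = x̄ + K·y = [-1811/6760, 717/3380]
P' = (I − K·H)·P̄ = [737/6760 -219/3380; -219/3380 753/1690]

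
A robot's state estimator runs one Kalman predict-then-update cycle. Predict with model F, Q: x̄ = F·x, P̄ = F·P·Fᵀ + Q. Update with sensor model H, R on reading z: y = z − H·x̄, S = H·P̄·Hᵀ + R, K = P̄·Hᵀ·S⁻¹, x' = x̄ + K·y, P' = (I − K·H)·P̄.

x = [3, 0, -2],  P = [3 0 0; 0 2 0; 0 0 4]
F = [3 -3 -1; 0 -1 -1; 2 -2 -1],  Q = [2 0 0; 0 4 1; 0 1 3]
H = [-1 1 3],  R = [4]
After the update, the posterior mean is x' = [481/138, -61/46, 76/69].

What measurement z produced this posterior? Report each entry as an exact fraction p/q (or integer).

x̄ = F·x = [11, 2, 8]
P̄ = F·P·Fᵀ + Q = [51 10 34; 10 10 9; 34 9 27]
S = H·P̄·Hᵀ + R = [138]
K = P̄·Hᵀ·S⁻¹ = [61/138; 9/46; 28/69]
x' − x̄ = [-1037/138, -153/46, -476/69] = K·y
y = (KᵀK)⁻¹·Kᵀ·(x' − x̄) = [-17]
z = y + H·x̄ = [-17] + [15] = [-2]

z = [-2]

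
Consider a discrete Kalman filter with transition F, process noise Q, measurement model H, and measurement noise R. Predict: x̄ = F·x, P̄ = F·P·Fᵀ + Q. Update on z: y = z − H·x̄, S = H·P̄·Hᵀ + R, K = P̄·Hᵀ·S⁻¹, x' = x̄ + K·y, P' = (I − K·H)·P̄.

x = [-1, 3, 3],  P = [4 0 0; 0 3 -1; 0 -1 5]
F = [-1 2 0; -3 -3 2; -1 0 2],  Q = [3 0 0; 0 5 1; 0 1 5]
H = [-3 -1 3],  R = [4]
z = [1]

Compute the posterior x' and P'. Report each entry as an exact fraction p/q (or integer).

x̄ = F·x = [7, 0, 7]
P̄ = F·P·Fᵀ + Q = [19 -10 0; -10 100 39; 0 39 29]
y = z − H·x̄ = [1]
S = H·P̄·Hᵀ + R = [242]
K = P̄·Hᵀ·S⁻¹ = [-47/242; 47/242; 24/121]
x' = x̄ + K·y = [1647/242, 47/242, 871/121]
P' = (I − K·H)·P̄ = [2389/242 -211/242 1128/121; -211/242 21991/242 3591/121; 1128/121 3591/121 2357/121]

x' = [1647/242, 47/242, 871/121]
P' = [2389/242 -211/242 1128/121; -211/242 21991/242 3591/121; 1128/121 3591/121 2357/121]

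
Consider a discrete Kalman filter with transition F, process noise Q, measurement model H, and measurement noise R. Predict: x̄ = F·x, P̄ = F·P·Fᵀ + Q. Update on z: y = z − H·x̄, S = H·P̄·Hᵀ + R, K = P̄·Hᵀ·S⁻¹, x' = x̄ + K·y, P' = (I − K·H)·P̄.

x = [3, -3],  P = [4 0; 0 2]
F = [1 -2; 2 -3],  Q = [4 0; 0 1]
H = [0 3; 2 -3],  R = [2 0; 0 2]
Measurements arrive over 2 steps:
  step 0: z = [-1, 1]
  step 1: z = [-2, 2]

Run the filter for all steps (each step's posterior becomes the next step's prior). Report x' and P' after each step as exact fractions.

step 0: x̄ = F·x = [9, 15]
step 0: P̄ = F·P·Fᵀ + Q = [16 20; 20 35]
step 0: y = z − H·x̄ = [-46, 28]
step 0: S = H·P̄·Hᵀ + R = [317 -195; -195 141]
step 0: K = P̄·Hᵀ·S⁻¹ = [125/278 353/834; 355/1112 -65/3336]
step 0: x' = x̄ + K·y = [70/417, -385/1668]
step 0: P' = (I − K·H)·P̄ = [364/417 125/417; 125/417 355/1668]
step 1: x̄ = F·x = [175/278, 1715/1668]
step 1: P̄ = F·P·Fᵀ + Q = [629/139 257/278; 257/278 4687/1668]
step 1: y = z − H·x̄ = [-2827/556, 2127/556]
step 1: S = H·P̄·Hᵀ + R = [15173/556 -10977/556; -10977/556 19069/556]
step 1: K = P̄·Hᵀ·S⁻¹ = [30447/75917 31421/75917; 44255/151834 -3659/151834]
step 1: x' = x̄ + K·y = [13183/75917, -124352/227751]
step 1: P' = (I − K·H)·P̄ = [61868/75917 20298/75917; 20298/75917 44255/227751]

step 0: x' = [70/417, -385/1668], P' = [364/417 125/417; 125/417 355/1668]
step 1: x' = [13183/75917, -124352/227751], P' = [61868/75917 20298/75917; 20298/75917 44255/227751]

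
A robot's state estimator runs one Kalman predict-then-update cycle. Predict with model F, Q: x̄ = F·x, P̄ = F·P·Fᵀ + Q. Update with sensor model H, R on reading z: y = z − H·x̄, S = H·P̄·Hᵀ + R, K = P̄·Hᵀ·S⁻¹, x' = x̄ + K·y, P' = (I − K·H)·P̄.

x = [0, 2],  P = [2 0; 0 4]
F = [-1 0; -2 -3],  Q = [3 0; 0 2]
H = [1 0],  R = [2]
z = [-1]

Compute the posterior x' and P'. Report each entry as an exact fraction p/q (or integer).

x' = [-5/7, -46/7]
P' = [10/7 8/7; 8/7 306/7]

x̄ = F·x = [0, -6]
P̄ = F·P·Fᵀ + Q = [5 4; 4 46]
y = z − H·x̄ = [-1]
S = H·P̄·Hᵀ + R = [7]
K = P̄·Hᵀ·S⁻¹ = [5/7; 4/7]
x' = x̄ + K·y = [-5/7, -46/7]
P' = (I − K·H)·P̄ = [10/7 8/7; 8/7 306/7]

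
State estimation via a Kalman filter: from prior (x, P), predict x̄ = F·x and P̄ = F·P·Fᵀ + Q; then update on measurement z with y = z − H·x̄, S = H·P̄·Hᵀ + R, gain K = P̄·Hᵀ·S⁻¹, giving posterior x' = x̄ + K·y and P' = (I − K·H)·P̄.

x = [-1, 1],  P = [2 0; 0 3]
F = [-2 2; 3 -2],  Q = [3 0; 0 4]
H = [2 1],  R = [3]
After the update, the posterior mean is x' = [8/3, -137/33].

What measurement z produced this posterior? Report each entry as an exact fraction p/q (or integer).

x̄ = F·x = [4, -5]
P̄ = F·P·Fᵀ + Q = [23 -24; -24 34]
S = H·P̄·Hᵀ + R = [33]
K = P̄·Hᵀ·S⁻¹ = [2/3; -14/33]
x' − x̄ = [-4/3, 28/33] = K·y
y = (KᵀK)⁻¹·Kᵀ·(x' − x̄) = [-2]
z = y + H·x̄ = [-2] + [3] = [1]

z = [1]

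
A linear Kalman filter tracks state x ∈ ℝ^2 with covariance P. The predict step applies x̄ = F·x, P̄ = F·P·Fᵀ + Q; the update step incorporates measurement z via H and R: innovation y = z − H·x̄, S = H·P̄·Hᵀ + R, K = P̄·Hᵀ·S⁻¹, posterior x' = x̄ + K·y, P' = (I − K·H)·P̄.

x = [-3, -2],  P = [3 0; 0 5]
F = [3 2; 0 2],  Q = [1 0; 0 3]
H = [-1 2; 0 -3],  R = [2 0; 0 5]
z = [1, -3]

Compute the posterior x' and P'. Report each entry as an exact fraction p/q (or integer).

x' = [-279/1765, 499/706]
P' = [6808/1765 362/353; 362/353 375/706]

x̄ = F·x = [-13, -4]
P̄ = F·P·Fᵀ + Q = [48 20; 20 23]
y = z − H·x̄ = [-4, -15]
S = H·P̄·Hᵀ + R = [62 -78; -78 212]
K = P̄·Hᵀ·S⁻¹ = [-1594/1765 -1086/1765; 13/706 -225/706]
x' = x̄ + K·y = [-279/1765, 499/706]
P' = (I − K·H)·P̄ = [6808/1765 362/353; 362/353 375/706]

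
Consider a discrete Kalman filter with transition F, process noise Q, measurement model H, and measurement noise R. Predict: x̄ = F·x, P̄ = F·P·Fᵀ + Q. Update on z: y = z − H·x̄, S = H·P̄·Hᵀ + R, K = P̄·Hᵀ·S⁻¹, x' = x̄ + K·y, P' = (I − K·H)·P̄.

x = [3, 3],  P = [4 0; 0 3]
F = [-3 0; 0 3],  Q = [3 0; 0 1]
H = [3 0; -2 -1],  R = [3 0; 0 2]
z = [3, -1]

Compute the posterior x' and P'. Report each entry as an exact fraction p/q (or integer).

x' = [109/154, 7/33]
P' = [195/616 -13/22; -13/22 98/33]

x̄ = F·x = [-9, 9]
P̄ = F·P·Fᵀ + Q = [39 0; 0 28]
y = z − H·x̄ = [30, -10]
S = H·P̄·Hᵀ + R = [354 -234; -234 186]
K = P̄·Hᵀ·S⁻¹ = [195/616 -13/616; -13/22 -59/66]
x' = x̄ + K·y = [109/154, 7/33]
P' = (I − K·H)·P̄ = [195/616 -13/22; -13/22 98/33]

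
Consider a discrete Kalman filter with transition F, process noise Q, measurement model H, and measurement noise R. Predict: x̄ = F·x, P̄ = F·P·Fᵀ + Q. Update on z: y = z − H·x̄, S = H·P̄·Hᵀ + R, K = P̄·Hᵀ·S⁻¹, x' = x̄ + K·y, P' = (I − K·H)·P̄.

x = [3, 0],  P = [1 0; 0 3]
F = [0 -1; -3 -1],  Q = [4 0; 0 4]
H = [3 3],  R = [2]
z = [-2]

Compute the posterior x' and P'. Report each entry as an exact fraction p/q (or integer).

x̄ = F·x = [0, -9]
P̄ = F·P·Fᵀ + Q = [7 3; 3 16]
y = z − H·x̄ = [25]
S = H·P̄·Hᵀ + R = [263]
K = P̄·Hᵀ·S⁻¹ = [30/263; 57/263]
x' = x̄ + K·y = [750/263, -942/263]
P' = (I − K·H)·P̄ = [941/263 -921/263; -921/263 959/263]

x' = [750/263, -942/263]
P' = [941/263 -921/263; -921/263 959/263]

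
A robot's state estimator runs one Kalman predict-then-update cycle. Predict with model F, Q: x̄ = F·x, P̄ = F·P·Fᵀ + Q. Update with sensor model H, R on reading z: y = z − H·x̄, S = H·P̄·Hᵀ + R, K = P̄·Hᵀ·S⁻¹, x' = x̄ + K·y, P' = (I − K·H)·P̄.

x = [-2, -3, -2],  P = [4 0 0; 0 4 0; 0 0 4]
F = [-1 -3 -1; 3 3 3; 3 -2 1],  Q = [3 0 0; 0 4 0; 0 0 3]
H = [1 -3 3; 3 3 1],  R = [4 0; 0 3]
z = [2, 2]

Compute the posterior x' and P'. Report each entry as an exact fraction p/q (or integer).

x' = [726755/468097, -348573/468097, -253312/468097]
P' = [6030159/936194 -2043042/468097 -5898045/936194; -2043042/468097 1484344/468097 2047398/468097; -5898045/936194 2047398/468097 6173871/936194]

x̄ = F·x = [13, -21, -2]
P̄ = F·P·Fᵀ + Q = [47 -60 8; -60 112 24; 8 24 59]
y = z − H·x̄ = [-68, 28]
S = H·P̄·Hᵀ + R = [1566 -106; -106 605]
K = P̄·Hᵀ·S⁻¹ = [148569/936194 -10970/468097; -88470/468097 123768/468097; 84795/936194 127354/468097]
x' = x̄ + K·y = [726755/468097, -348573/468097, -253312/468097]
P' = (I − K·H)·P̄ = [6030159/936194 -2043042/468097 -5898045/936194; -2043042/468097 1484344/468097 2047398/468097; -5898045/936194 2047398/468097 6173871/936194]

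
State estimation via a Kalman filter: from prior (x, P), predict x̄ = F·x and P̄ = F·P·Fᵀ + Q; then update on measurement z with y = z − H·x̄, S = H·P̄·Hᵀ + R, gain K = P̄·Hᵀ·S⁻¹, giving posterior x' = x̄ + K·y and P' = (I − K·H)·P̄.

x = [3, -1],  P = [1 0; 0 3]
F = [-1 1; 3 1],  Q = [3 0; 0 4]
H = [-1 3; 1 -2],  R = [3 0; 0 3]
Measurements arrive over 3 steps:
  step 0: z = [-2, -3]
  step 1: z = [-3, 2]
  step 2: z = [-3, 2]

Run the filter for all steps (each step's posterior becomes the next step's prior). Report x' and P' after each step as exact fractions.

step 0: x̄ = F·x = [-4, 8]
step 0: P̄ = F·P·Fᵀ + Q = [7 0; 0 16]
step 0: y = z − H·x̄ = [-30, 17]
step 0: S = H·P̄·Hᵀ + R = [154 -103; -103 74]
step 0: K = P̄·Hᵀ·S⁻¹ = [203/787 357/787; 256/787 16/787]
step 0: x' = x̄ + K·y = [-3169/787, -1112/787]
step 0: P' = (I − K·H)·P̄ = [4431/787 1680/787; 1680/787 816/787]
step 1: x̄ = F·x = [2057/787, -10619/787]
step 1: P̄ = F·P·Fᵀ + Q = [4248/787 -9117/787; -9117/787 53923/787]
step 1: y = z − H·x̄ = [31553/787, -21721/787]
step 1: S = H·P̄·Hᵀ + R = [546618/787 -373371/787; -373371/787 258769/787]
step 1: K = P̄·Hᵀ·S⁻¹ = [92031/864841 12231/50873; 232701/864841 -3244/50873]
step 1: x' = x̄ + K·y = [211499/864841, -817614/864841]
step 1: P' = (I − K·H)·P̄ = [2423529/864841 899874/864841; 899874/864841 532659/864841]
step 2: x̄ = F·x = [-1029113/864841, -183117/864841]
step 2: P̄ = F·P·Fᵀ + Q = [3750963/864841 -4938180/864841; -4938180/864841 31203028/864841]
step 2: y = z − H·x̄ = [-3074285/864841, 2392561/864841]
step 2: S = H·P̄·Hᵀ + R = [316801818/864841 -215660031/864841; -215660031/864841 150910318/864841]
step 2: K = P̄·Hᵀ·S⁻¹ = [52858633/500829681 40254509/166943227; 134259332/500829681 -10544056/166943227]
step 2: x' = x̄ + K·y = [-449769071/500829681, -670809745/500829681]
step 2: P' = (I − K·H)·P̄ = [468007847/166943227 173622160/166943227; 173622160/166943227 102627164/166943227]

step 0: x' = [-3169/787, -1112/787], P' = [4431/787 1680/787; 1680/787 816/787]
step 1: x' = [211499/864841, -817614/864841], P' = [2423529/864841 899874/864841; 899874/864841 532659/864841]
step 2: x' = [-449769071/500829681, -670809745/500829681], P' = [468007847/166943227 173622160/166943227; 173622160/166943227 102627164/166943227]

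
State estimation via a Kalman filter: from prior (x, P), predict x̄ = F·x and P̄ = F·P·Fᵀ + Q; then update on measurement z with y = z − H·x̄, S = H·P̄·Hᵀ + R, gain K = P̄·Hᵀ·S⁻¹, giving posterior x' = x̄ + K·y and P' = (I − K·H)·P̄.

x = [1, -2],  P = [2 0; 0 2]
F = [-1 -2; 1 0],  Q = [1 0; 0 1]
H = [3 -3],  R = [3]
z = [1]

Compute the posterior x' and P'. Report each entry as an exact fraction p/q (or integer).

x̄ = F·x = [3, 1]
P̄ = F·P·Fᵀ + Q = [11 -2; -2 3]
y = z − H·x̄ = [-5]
S = H·P̄·Hᵀ + R = [165]
K = P̄·Hᵀ·S⁻¹ = [13/55; -1/11]
x' = x̄ + K·y = [20/11, 16/11]
P' = (I − K·H)·P̄ = [98/55 17/11; 17/11 18/11]

x' = [20/11, 16/11]
P' = [98/55 17/11; 17/11 18/11]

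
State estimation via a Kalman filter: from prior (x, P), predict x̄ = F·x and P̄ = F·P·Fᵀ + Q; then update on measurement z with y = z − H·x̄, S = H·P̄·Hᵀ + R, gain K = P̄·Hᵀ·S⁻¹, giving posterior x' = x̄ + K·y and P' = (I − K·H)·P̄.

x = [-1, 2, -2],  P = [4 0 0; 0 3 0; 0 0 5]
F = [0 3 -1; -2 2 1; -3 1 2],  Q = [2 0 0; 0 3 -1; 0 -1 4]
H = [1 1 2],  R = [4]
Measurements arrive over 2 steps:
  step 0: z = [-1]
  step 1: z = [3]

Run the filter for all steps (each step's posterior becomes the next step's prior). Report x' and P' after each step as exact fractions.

step 0: x̄ = F·x = [8, 4, 1]
step 0: P̄ = F·P·Fᵀ + Q = [34 13 -1; 13 36 39; -1 39 63]
step 0: y = z − H·x̄ = [-15]
step 0: S = H·P̄·Hᵀ + R = [504]
step 0: K = P̄·Hᵀ·S⁻¹ = [5/56; 127/504; 41/126]
step 0: x' = x̄ + K·y = [373/56, 37/168, -163/42]
step 0: P' = (I − K·H)·P̄ = [1679/56 93/56 -219/14; 93/56 2015/504 -293/126; -219/14 -293/126 607/63]
step 1: x̄ = F·x = [109/24, -352/21, -578/21]
step 1: P̄ = F·P·Fᵀ + Q = [4433/72 -263/9 -727/9; -263/9 11878/63 18317/63; -727/9 18317/63 30544/63]
step 1: y = z − H·x̄ = [3935/56]
step 1: S = H·P̄·Hᵀ + R = [166591/56]
step 1: K = P̄·Hᵀ·S⁻¹ = [-21707/499773; 124456/499773; 198176/499773]
step 1: x' = x̄ + K·y = [248166/166591, 122703/166591, 56582/166591]
step 1: P' = (I − K·H)·P̄ = [83898062/1499319 4428824/1499319 -44293685/1499319; 4428824/1499319 6086558/1499319 -4510955/1499319; -44293685/1499319 -4510955/1499319 25591376/1499319]

step 0: x' = [373/56, 37/168, -163/42], P' = [1679/56 93/56 -219/14; 93/56 2015/504 -293/126; -219/14 -293/126 607/63]
step 1: x' = [248166/166591, 122703/166591, 56582/166591], P' = [83898062/1499319 4428824/1499319 -44293685/1499319; 4428824/1499319 6086558/1499319 -4510955/1499319; -44293685/1499319 -4510955/1499319 25591376/1499319]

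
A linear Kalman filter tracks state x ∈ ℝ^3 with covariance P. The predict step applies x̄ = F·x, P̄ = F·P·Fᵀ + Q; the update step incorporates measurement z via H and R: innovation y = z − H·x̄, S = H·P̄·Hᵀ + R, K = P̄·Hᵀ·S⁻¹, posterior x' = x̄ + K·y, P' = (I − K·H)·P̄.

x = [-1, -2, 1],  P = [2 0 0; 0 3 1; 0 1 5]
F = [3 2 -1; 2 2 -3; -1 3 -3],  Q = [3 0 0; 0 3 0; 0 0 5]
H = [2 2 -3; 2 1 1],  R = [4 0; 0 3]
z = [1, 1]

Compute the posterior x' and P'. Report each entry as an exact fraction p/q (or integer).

x' = [-839/2555, 3091/2555, 6047/22995]
P' = [22591/7665 -10943/2555 -8072/7665; -10943/2555 18892/2555 5286/2555; -8072/7665 5286/2555 2568/2555]

x̄ = F·x = [-8, -9, -8]
P̄ = F·P·Fᵀ + Q = [34 31 18; 31 56 44; 18 44 61]
y = z − H·x̄ = [11, 34]
S = H·P̄·Hᵀ + R = [417 135; 135 540]
K = P̄·Hᵀ·S⁻¹ = [187/1533 1427/7665; 2/511 764/2555; -377/1533 7418/22995]
x' = x̄ + K·y = [-839/2555, 3091/2555, 6047/22995]
P' = (I − K·H)·P̄ = [22591/7665 -10943/2555 -8072/7665; -10943/2555 18892/2555 5286/2555; -8072/7665 5286/2555 2568/2555]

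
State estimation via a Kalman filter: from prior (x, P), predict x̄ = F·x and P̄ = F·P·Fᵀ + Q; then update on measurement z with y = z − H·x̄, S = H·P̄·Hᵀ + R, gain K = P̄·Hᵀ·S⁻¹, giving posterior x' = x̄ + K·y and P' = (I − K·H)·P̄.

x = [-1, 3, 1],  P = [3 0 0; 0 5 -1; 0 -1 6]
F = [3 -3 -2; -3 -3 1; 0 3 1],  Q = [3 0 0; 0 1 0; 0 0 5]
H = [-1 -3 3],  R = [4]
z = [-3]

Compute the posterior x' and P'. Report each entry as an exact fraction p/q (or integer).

x' = [-8758/1157, 5840/1157, 1805/1157]
P' = [71859/1157 -41529/1157 -17736/1157; -41529/1157 56065/2314 27879/2314; -17736/1157 27879/2314 16475/2314]

x̄ = F·x = [-14, -5, 10]
P̄ = F·P·Fᵀ + Q = [87 3 -48; 3 85 -39; -48 -39 50]
y = z − H·x̄ = [-62]
S = H·P̄·Hᵀ + R = [2314]
K = P̄·Hᵀ·S⁻¹ = [-120/1157; -375/2314; 315/2314]
x' = x̄ + K·y = [-8758/1157, 5840/1157, 1805/1157]
P' = (I − K·H)·P̄ = [71859/1157 -41529/1157 -17736/1157; -41529/1157 56065/2314 27879/2314; -17736/1157 27879/2314 16475/2314]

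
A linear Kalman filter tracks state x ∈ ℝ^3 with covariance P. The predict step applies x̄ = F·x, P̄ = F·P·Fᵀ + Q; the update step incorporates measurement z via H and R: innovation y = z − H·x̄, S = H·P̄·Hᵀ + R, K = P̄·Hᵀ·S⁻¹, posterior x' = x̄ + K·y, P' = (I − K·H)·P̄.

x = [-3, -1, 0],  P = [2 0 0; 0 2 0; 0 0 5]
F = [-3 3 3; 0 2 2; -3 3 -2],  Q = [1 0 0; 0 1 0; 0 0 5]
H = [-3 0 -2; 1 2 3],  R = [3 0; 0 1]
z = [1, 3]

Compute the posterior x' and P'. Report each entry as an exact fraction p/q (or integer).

x' = [-125359/24597, -171608/24597, 79985/10932]
P' = [140738/24597 210358/24597 -21139/2733; 210358/24597 351245/24597 -33980/2733; -21139/2733 -33980/2733 40305/3644]

x̄ = F·x = [6, -2, 6]
P̄ = F·P·Fᵀ + Q = [82 42 6; 42 29 -8; 6 -8 61]
y = z − H·x̄ = [31, -17]
S = H·P̄·Hᵀ + R = [1057 -898; -898 856]
K = P̄·Hᵀ·S⁻¹ = [-13904/24597 -9299/24597; -6478/24597 -4612/24597; 1973/5466 6349/10932]
x' = x̄ + K·y = [-125359/24597, -171608/24597, 79985/10932]
P' = (I − K·H)·P̄ = [140738/24597 210358/24597 -21139/2733; 210358/24597 351245/24597 -33980/2733; -21139/2733 -33980/2733 40305/3644]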